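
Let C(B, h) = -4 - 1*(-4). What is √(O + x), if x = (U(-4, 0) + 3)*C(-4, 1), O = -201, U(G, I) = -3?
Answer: I*√201 ≈ 14.177*I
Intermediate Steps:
C(B, h) = 0 (C(B, h) = -4 + 4 = 0)
x = 0 (x = (-3 + 3)*0 = 0*0 = 0)
√(O + x) = √(-201 + 0) = √(-201) = I*√201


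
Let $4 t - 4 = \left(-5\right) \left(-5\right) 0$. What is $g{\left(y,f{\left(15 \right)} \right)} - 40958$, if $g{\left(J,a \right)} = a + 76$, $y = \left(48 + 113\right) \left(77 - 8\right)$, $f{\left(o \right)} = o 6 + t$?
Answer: $-40791$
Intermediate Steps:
$t = 1$ ($t = 1 + \frac{\left(-5\right) \left(-5\right) 0}{4} = 1 + \frac{25 \cdot 0}{4} = 1 + \frac{1}{4} \cdot 0 = 1 + 0 = 1$)
$f{\left(o \right)} = 1 + 6 o$ ($f{\left(o \right)} = o 6 + 1 = 6 o + 1 = 1 + 6 o$)
$y = 11109$ ($y = 161 \cdot 69 = 11109$)
$g{\left(J,a \right)} = 76 + a$
$g{\left(y,f{\left(15 \right)} \right)} - 40958 = \left(76 + \left(1 + 6 \cdot 15\right)\right) - 40958 = \left(76 + \left(1 + 90\right)\right) - 40958 = \left(76 + 91\right) - 40958 = 167 - 40958 = -40791$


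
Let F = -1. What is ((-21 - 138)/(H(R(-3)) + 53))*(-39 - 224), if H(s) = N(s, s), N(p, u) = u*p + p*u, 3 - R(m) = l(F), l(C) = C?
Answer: 41817/85 ≈ 491.96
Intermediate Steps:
R(m) = 4 (R(m) = 3 - 1*(-1) = 3 + 1 = 4)
N(p, u) = 2*p*u (N(p, u) = p*u + p*u = 2*p*u)
H(s) = 2*s² (H(s) = 2*s*s = 2*s²)
((-21 - 138)/(H(R(-3)) + 53))*(-39 - 224) = ((-21 - 138)/(2*4² + 53))*(-39 - 224) = -159/(2*16 + 53)*(-263) = -159/(32 + 53)*(-263) = -159/85*(-263) = 41817/85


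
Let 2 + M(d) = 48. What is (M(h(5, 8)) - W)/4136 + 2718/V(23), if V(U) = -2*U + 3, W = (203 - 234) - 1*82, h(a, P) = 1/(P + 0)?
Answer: -11234811/177848 ≈ -63.171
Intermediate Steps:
h(a, P) = 1/P
W = -113 (W = -31 - 82 = -113)
V(U) = 3 - 2*U
M(d) = 46 (M(d) = -2 + 48 = 46)
(M(h(5, 8)) - W)/4136 + 2718/V(23) = (46 - 1*(-113))/4136 + 2718/(3 - 2*23) = (46 + 113)*(1/4136) + 2718/(3 - 46) = 159*(1/4136) + 2718/(-43) = 159/4136 + 2718*(-1/43) = 159/4136 - 2718/43 = -11234811/177848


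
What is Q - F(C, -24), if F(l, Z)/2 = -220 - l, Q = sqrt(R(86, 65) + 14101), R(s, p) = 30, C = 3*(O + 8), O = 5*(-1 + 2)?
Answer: 518 + sqrt(14131) ≈ 636.87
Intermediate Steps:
O = 5 (O = 5*1 = 5)
C = 39 (C = 3*(5 + 8) = 3*13 = 39)
Q = sqrt(14131) (Q = sqrt(30 + 14101) = sqrt(14131) ≈ 118.87)
F(l, Z) = -440 - 2*l (F(l, Z) = 2*(-220 - l) = -440 - 2*l)
Q - F(C, -24) = sqrt(14131) - (-440 - 2*39) = sqrt(14131) - (-440 - 78) = sqrt(14131) - 1*(-518) = sqrt(14131) + 518 = 518 + sqrt(14131)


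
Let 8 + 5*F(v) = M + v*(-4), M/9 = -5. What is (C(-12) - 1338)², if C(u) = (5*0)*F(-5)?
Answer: 1790244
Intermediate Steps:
M = -45 (M = 9*(-5) = -45)
F(v) = -53/5 - 4*v/5 (F(v) = -8/5 + (-45 + v*(-4))/5 = -8/5 + (-45 - 4*v)/5 = -8/5 + (-9 - 4*v/5) = -53/5 - 4*v/5)
C(u) = 0 (C(u) = (5*0)*(-53/5 - ⅘*(-5)) = 0*(-53/5 + 4) = 0*(-33/5) = 0)
(C(-12) - 1338)² = (0 - 1338)² = (-1338)² = 1790244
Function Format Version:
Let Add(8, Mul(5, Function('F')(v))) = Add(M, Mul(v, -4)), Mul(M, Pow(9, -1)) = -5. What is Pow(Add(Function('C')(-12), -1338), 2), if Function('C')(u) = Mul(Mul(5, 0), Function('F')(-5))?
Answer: 1790244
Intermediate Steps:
M = -45 (M = Mul(9, -5) = -45)
Function('F')(v) = Add(Rational(-53, 5), Mul(Rational(-4, 5), v)) (Function('F')(v) = Add(Rational(-8, 5), Mul(Rational(1, 5), Add(-45, Mul(v, -4)))) = Add(Rational(-8, 5), Mul(Rational(1, 5), Add(-45, Mul(-4, v)))) = Add(Rational(-8, 5), Add(-9, Mul(Rational(-4, 5), v))) = Add(Rational(-53, 5), Mul(Rational(-4, 5), v)))
Function('C')(u) = 0 (Function('C')(u) = Mul(Mul(5, 0), Add(Rational(-53, 5), Mul(Rational(-4, 5), -5))) = Mul(0, Add(Rational(-53, 5), 4)) = Mul(0, Rational(-33, 5)) = 0)
Pow(Add(Function('C')(-12), -1338), 2) = Pow(Add(0, -1338), 2) = Pow(-1338, 2) = 1790244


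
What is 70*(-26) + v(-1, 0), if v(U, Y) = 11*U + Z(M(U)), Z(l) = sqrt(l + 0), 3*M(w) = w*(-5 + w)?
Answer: -1831 + sqrt(2) ≈ -1829.6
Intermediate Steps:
M(w) = w*(-5 + w)/3 (M(w) = (w*(-5 + w))/3 = w*(-5 + w)/3)
Z(l) = sqrt(l)
v(U, Y) = 11*U + sqrt(3)*sqrt(U*(-5 + U))/3 (v(U, Y) = 11*U + sqrt(U*(-5 + U)/3) = 11*U + sqrt(3)*sqrt(U*(-5 + U))/3)
70*(-26) + v(-1, 0) = 70*(-26) + (11*(-1) + sqrt(3)*sqrt(-(-5 - 1))/3) = -1820 + (-11 + sqrt(3)*sqrt(-1*(-6))/3) = -1820 + (-11 + sqrt(3)*sqrt(6)/3) = -1820 + (-11 + sqrt(2)) = -1831 + sqrt(2)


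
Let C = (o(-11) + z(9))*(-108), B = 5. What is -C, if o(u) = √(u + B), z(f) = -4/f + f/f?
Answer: 60 + 108*I*√6 ≈ 60.0 + 264.54*I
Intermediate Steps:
z(f) = 1 - 4/f (z(f) = -4/f + 1 = 1 - 4/f)
o(u) = √(5 + u) (o(u) = √(u + 5) = √(5 + u))
C = -60 - 108*I*√6 (C = (√(5 - 11) + (-4 + 9)/9)*(-108) = (√(-6) + (⅑)*5)*(-108) = (I*√6 + 5/9)*(-108) = (5/9 + I*√6)*(-108) = -60 - 108*I*√6 ≈ -60.0 - 264.54*I)
-C = -(-60 - 108*I*√6) = 60 + 108*I*√6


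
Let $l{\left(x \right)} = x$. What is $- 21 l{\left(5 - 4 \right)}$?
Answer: $-21$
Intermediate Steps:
$- 21 l{\left(5 - 4 \right)} = - 21 \left(5 - 4\right) = \left(-21\right) 1 = -21$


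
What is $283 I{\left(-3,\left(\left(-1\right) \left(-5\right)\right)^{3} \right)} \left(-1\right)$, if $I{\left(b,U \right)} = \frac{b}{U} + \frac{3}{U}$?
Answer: $0$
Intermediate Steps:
$I{\left(b,U \right)} = \frac{3}{U} + \frac{b}{U}$
$283 I{\left(-3,\left(\left(-1\right) \left(-5\right)\right)^{3} \right)} \left(-1\right) = 283 \frac{3 - 3}{\left(\left(-1\right) \left(-5\right)\right)^{3}} \left(-1\right) = 283 \frac{1}{5^{3}} \cdot 0 \left(-1\right) = 283 \cdot \frac{1}{125} \cdot 0 \left(-1\right) = 283 \cdot 0 \left(-1\right) = 283 \cdot 0 = 0$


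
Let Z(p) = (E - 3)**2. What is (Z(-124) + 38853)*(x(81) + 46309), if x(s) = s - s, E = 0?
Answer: 1799660358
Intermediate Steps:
x(s) = 0
Z(p) = 9 (Z(p) = (0 - 3)**2 = (-3)**2 = 9)
(Z(-124) + 38853)*(x(81) + 46309) = (9 + 38853)*(0 + 46309) = 38862*46309 = 1799660358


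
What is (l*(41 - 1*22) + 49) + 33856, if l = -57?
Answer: 32822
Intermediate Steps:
(l*(41 - 1*22) + 49) + 33856 = (-57*(41 - 1*22) + 49) + 33856 = (-57*(41 - 22) + 49) + 33856 = (-57*19 + 49) + 33856 = (-1083 + 49) + 33856 = -1034 + 33856 = 32822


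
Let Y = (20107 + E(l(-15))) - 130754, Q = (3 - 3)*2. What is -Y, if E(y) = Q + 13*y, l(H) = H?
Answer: 110842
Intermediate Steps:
Q = 0 (Q = 0*2 = 0)
E(y) = 13*y (E(y) = 0 + 13*y = 13*y)
Y = -110842 (Y = (20107 + 13*(-15)) - 130754 = (20107 - 195) - 130754 = 19912 - 130754 = -110842)
-Y = -1*(-110842) = 110842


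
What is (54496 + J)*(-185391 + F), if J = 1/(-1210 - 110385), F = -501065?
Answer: -4174669203024264/111595 ≈ -3.7409e+10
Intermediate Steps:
J = -1/111595 (J = 1/(-111595) = -1/111595 ≈ -8.9610e-6)
(54496 + J)*(-185391 + F) = (54496 - 1/111595)*(-185391 - 501065) = (6081481119/111595)*(-686456) = -4174669203024264/111595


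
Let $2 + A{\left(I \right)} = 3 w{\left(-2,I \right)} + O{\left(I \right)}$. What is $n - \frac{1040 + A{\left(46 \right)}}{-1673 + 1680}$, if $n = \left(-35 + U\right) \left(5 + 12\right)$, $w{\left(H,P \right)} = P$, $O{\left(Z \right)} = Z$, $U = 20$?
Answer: $- \frac{3007}{7} \approx -429.57$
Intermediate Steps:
$A{\left(I \right)} = -2 + 4 I$ ($A{\left(I \right)} = -2 + \left(3 I + I\right) = -2 + 4 I$)
$n = -255$ ($n = \left(-35 + 20\right) \left(5 + 12\right) = \left(-15\right) 17 = -255$)
$n - \frac{1040 + A{\left(46 \right)}}{-1673 + 1680} = -255 - \frac{1040 + \left(-2 + 4 \cdot 46\right)}{-1673 + 1680} = -255 - \frac{1040 + \left(-2 + 184\right)}{7} = -255 - \left(1040 + 182\right) \frac{1}{7} = -255 - 1222 \cdot \frac{1}{7} = -255 - \frac{1222}{7} = - \frac{3007}{7}$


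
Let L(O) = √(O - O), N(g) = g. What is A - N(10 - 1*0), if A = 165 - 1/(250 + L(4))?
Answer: 38749/250 ≈ 155.00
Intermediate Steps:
L(O) = 0 (L(O) = √0 = 0)
A = 41249/250 (A = 165 - 1/(250 + 0) = 165 - 1/250 = 41249/250 ≈ 165.00)
A - N(10 - 1*0) = 41249/250 - (10 - 1*0) = 41249/250 - (10 + 0) = 41249/250 - 1*10 = 41249/250 - 10 = 38749/250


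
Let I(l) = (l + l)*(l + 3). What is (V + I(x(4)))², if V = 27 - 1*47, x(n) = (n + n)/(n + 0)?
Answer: 0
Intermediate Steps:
x(n) = 2 (x(n) = (2*n)/n = 2)
I(l) = 2*l*(3 + l) (I(l) = (2*l)*(3 + l) = 2*l*(3 + l))
V = -20 (V = 27 - 47 = -20)
(V + I(x(4)))² = (-20 + 2*2*(3 + 2))² = (-20 + 2*2*5)² = (-20 + 20)² = 0² = 0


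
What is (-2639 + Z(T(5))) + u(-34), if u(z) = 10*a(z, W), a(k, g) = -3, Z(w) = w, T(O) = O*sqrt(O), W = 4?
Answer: -2669 + 5*sqrt(5) ≈ -2657.8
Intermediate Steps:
T(O) = O**(3/2)
u(z) = -30 (u(z) = 10*(-3) = -30)
(-2639 + Z(T(5))) + u(-34) = (-2639 + 5**(3/2)) - 30 = (-2639 + 5*sqrt(5)) - 30 = -2669 + 5*sqrt(5)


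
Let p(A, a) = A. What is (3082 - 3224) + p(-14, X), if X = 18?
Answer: -156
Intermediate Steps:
(3082 - 3224) + p(-14, X) = (3082 - 3224) - 14 = -142 - 14 = -156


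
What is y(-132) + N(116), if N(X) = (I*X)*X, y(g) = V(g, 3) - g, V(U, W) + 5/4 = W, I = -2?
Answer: -107113/4 ≈ -26778.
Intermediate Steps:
V(U, W) = -5/4 + W
y(g) = 7/4 - g (y(g) = (-5/4 + 3) - g = 7/4 - g)
N(X) = -2*X² (N(X) = (-2*X)*X = -2*X²)
y(-132) + N(116) = (7/4 - 1*(-132)) - 2*116² = (7/4 + 132) - 2*13456 = 535/4 - 26912 = -107113/4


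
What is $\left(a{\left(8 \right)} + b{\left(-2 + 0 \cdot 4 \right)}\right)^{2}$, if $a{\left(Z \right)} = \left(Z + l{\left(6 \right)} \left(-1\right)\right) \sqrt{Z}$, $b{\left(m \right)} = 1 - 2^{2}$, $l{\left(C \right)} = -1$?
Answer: $657 - 108 \sqrt{2} \approx 504.27$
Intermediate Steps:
$b{\left(m \right)} = -3$ ($b{\left(m \right)} = 1 - 4 = -3$)
$a{\left(Z \right)} = \sqrt{Z} \left(1 + Z\right)$ ($a{\left(Z \right)} = \left(Z - -1\right) \sqrt{Z} = \left(Z + 1\right) \sqrt{Z} = \left(1 + Z\right) \sqrt{Z} = \sqrt{Z} \left(1 + Z\right)$)
$\left(a{\left(8 \right)} + b{\left(-2 + 0 \cdot 4 \right)}\right)^{2} = \left(\sqrt{8} \left(1 + 8\right) - 3\right)^{2} = \left(2 \sqrt{2} \cdot 9 - 3\right)^{2} = \left(18 \sqrt{2} - 3\right)^{2} = \left(-3 + 18 \sqrt{2}\right)^{2}$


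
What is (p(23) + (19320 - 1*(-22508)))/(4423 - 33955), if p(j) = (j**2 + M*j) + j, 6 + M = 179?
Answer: -15453/9844 ≈ -1.5698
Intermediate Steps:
M = 173 (M = -6 + 179 = 173)
p(j) = j**2 + 174*j (p(j) = (j**2 + 173*j) + j = j**2 + 174*j)
(p(23) + (19320 - 1*(-22508)))/(4423 - 33955) = (23*(174 + 23) + (19320 - 1*(-22508)))/(4423 - 33955) = (23*197 + (19320 + 22508))/(-29532) = (4531 + 41828)*(-1/29532) = 46359*(-1/29532) = -15453/9844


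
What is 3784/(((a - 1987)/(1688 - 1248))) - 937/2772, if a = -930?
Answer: -4618002349/8085924 ≈ -571.12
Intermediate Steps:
3784/(((a - 1987)/(1688 - 1248))) - 937/2772 = 3784/(((-930 - 1987)/(1688 - 1248))) - 937/2772 = 3784/((-2917/440)) - 937*1/2772 = 3784/((-2917*1/440)) - 937/2772 = 3784/(-2917/440) - 937/2772 = 3784*(-440/2917) - 937/2772 = -1664960/2917 - 937/2772 = -4618002349/8085924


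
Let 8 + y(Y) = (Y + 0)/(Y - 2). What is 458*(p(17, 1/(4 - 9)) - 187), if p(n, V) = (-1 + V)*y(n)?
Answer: -2046802/25 ≈ -81872.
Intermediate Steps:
y(Y) = -8 + Y/(-2 + Y) (y(Y) = -8 + (Y + 0)/(Y - 2) = -8 + Y/(-2 + Y))
p(n, V) = (-1 + V)*(16 - 7*n)/(-2 + n) (p(n, V) = (-1 + V)*((16 - 7*n)/(-2 + n)) = (-1 + V)*(16 - 7*n)/(-2 + n))
458*(p(17, 1/(4 - 9)) - 187) = 458*(-(-1 + 1/(4 - 9))*(-16 + 7*17)/(-2 + 17) - 187) = 458*(-1*(-1 + 1/(-5))*(-16 + 119)/15 - 187) = 458*(-1*1/15*(-1 - ⅕)*103 - 187) = 458*(-1*1/15*(-6/5)*103 - 187) = 458*(206/25 - 187) = 458*(-4469/25) = -2046802/25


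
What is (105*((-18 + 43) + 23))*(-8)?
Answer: -40320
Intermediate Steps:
(105*((-18 + 43) + 23))*(-8) = (105*(25 + 23))*(-8) = (105*48)*(-8) = 5040*(-8) = -40320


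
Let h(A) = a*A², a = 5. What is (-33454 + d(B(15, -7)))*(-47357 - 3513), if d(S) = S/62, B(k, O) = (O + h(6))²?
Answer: 51994710265/31 ≈ 1.6772e+9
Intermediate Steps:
h(A) = 5*A²
B(k, O) = (180 + O)² (B(k, O) = (O + 5*6²)² = (O + 5*36)² = (O + 180)² = (180 + O)²)
d(S) = S/62 (d(S) = S*(1/62) = S/62)
(-33454 + d(B(15, -7)))*(-47357 - 3513) = (-33454 + (180 - 7)²/62)*(-47357 - 3513) = (-33454 + (1/62)*173²)*(-50870) = (-33454 + (1/62)*29929)*(-50870) = (-33454 + 29929/62)*(-50870) = -2044219/62*(-50870) = 51994710265/31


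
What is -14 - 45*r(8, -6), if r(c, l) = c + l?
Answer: -104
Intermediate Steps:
-14 - 45*r(8, -6) = -14 - 45*(8 - 6) = -14 - 45*2 = -14 - 90 = -104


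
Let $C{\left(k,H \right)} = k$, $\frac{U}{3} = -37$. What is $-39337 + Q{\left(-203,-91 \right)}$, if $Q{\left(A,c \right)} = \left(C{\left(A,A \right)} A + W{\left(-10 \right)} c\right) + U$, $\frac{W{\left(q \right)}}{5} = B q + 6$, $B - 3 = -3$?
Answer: $-969$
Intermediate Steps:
$U = -111$ ($U = 3 \left(-37\right) = -111$)
$B = 0$ ($B = 3 - 3 = 0$)
$W{\left(q \right)} = 30$ ($W{\left(q \right)} = 5 \left(0 q + 6\right) = 5 \left(0 + 6\right) = 5 \cdot 6 = 30$)
$Q{\left(A,c \right)} = -111 + A^{2} + 30 c$ ($Q{\left(A,c \right)} = \left(A A + 30 c\right) - 111 = \left(A^{2} + 30 c\right) - 111 = -111 + A^{2} + 30 c$)
$-39337 + Q{\left(-203,-91 \right)} = -39337 + \left(-111 + \left(-203\right)^{2} + 30 \left(-91\right)\right) = -39337 - -38368 = -39337 + 38368 = -969$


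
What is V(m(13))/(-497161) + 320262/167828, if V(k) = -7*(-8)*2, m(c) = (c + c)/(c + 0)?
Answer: 11371641389/5959824022 ≈ 1.9081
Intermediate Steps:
m(c) = 2 (m(c) = (2*c)/c = 2)
V(k) = 112 (V(k) = 56*2 = 112)
V(m(13))/(-497161) + 320262/167828 = 112/(-497161) + 320262/167828 = 112*(-1/497161) + 320262*(1/167828) = -16/71023 + 160131/83914 = 11371641389/5959824022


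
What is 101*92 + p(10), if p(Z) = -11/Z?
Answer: 92909/10 ≈ 9290.9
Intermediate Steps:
101*92 + p(10) = 101*92 - 11/10 = 9292 - 11*1/10 = 9292 - 11/10 = 92909/10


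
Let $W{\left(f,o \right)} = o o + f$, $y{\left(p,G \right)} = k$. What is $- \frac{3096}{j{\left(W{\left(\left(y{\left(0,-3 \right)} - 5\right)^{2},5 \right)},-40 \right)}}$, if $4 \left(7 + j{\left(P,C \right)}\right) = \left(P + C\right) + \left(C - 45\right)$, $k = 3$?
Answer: $\frac{3096}{31} \approx 99.871$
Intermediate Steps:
$y{\left(p,G \right)} = 3$
$W{\left(f,o \right)} = f + o^{2}$ ($W{\left(f,o \right)} = o^{2} + f = f + o^{2}$)
$j{\left(P,C \right)} = - \frac{73}{4} + \frac{C}{2} + \frac{P}{4}$ ($j{\left(P,C \right)} = -7 + \frac{\left(P + C\right) + \left(C - 45\right)}{4} = -7 + \frac{\left(C + P\right) + \left(C - 45\right)}{4} = -7 + \frac{\left(C + P\right) + \left(-45 + C\right)}{4} = -7 + \frac{-45 + P + 2 C}{4} = -7 + \left(- \frac{45}{4} + \frac{C}{2} + \frac{P}{4}\right) = - \frac{73}{4} + \frac{C}{2} + \frac{P}{4}$)
$- \frac{3096}{j{\left(W{\left(\left(y{\left(0,-3 \right)} - 5\right)^{2},5 \right)},-40 \right)}} = - \frac{3096}{- \frac{73}{4} + \frac{1}{2} \left(-40\right) + \frac{\left(3 - 5\right)^{2} + 5^{2}}{4}} = - \frac{3096}{- \frac{73}{4} - 20 + \frac{\left(-2\right)^{2} + 25}{4}} = - \frac{3096}{- \frac{73}{4} - 20 + \frac{4 + 25}{4}} = - \frac{3096}{- \frac{73}{4} - 20 + \frac{1}{4} \cdot 29} = - \frac{3096}{- \frac{73}{4} - 20 + \frac{29}{4}} = - \frac{3096}{-31} = \left(-3096\right) \left(- \frac{1}{31}\right) = \frac{3096}{31}$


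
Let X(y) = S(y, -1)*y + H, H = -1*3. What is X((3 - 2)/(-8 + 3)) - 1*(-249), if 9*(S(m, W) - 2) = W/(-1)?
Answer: 11051/45 ≈ 245.58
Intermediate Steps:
H = -3
S(m, W) = 2 - W/9 (S(m, W) = 2 + (W/(-1))/9 = 2 + (W*(-1))/9 = 2 + (-W)/9 = 2 - W/9)
X(y) = -3 + 19*y/9 (X(y) = (2 - ⅑*(-1))*y - 3 = (2 + ⅑)*y - 3 = 19*y/9 - 3 = -3 + 19*y/9)
X((3 - 2)/(-8 + 3)) - 1*(-249) = (-3 + 19*((3 - 2)/(-8 + 3))/9) - 1*(-249) = (-3 + 19*(1/(-5))/9) + 249 = (-3 + 19*(1*(-⅕))/9) + 249 = (-3 + (19/9)*(-⅕)) + 249 = (-3 - 19/45) + 249 = -154/45 + 249 = 11051/45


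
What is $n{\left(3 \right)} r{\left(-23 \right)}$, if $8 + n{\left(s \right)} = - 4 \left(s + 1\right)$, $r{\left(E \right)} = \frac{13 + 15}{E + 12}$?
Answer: $\frac{672}{11} \approx 61.091$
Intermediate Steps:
$r{\left(E \right)} = \frac{28}{12 + E}$
$n{\left(s \right)} = -12 - 4 s$ ($n{\left(s \right)} = -8 - 4 \left(s + 1\right) = -8 - 4 \left(1 + s\right) = -8 - \left(4 + 4 s\right) = -12 - 4 s$)
$n{\left(3 \right)} r{\left(-23 \right)} = \left(-12 - 12\right) \frac{28}{12 - 23} = \left(-12 - 12\right) \frac{28}{-11} = - 24 \cdot 28 \left(- \frac{1}{11}\right) = \left(-24\right) \left(- \frac{28}{11}\right) = \frac{672}{11}$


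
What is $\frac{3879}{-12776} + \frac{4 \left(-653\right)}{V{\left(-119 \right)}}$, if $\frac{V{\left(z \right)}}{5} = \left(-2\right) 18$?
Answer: $\frac{8168173}{574920} \approx 14.207$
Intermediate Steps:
$V{\left(z \right)} = -180$ ($V{\left(z \right)} = 5 \left(\left(-2\right) 18\right) = 5 \left(-36\right) = -180$)
$\frac{3879}{-12776} + \frac{4 \left(-653\right)}{V{\left(-119 \right)}} = \frac{3879}{-12776} + \frac{4 \left(-653\right)}{-180} = 3879 \left(- \frac{1}{12776}\right) - - \frac{653}{45} = - \frac{3879}{12776} + \frac{653}{45} = \frac{8168173}{574920}$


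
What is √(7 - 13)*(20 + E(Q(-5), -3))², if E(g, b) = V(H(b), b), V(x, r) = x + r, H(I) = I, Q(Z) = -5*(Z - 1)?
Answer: 196*I*√6 ≈ 480.1*I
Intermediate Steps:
Q(Z) = 5 - 5*Z (Q(Z) = -5*(-1 + Z) = 5 - 5*Z)
V(x, r) = r + x
E(g, b) = 2*b (E(g, b) = b + b = 2*b)
√(7 - 13)*(20 + E(Q(-5), -3))² = √(7 - 13)*(20 + 2*(-3))² = √(-6)*(20 - 6)² = (I*√6)*14² = (I*√6)*196 = 196*I*√6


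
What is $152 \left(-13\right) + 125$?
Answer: $-1851$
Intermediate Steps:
$152 \left(-13\right) + 125 = -1976 + 125 = -1851$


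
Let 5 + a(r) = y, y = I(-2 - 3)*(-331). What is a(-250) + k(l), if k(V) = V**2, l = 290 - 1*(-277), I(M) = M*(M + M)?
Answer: 304934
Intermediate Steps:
I(M) = 2*M**2 (I(M) = M*(2*M) = 2*M**2)
l = 567 (l = 290 + 277 = 567)
y = -16550 (y = (2*(-2 - 3)**2)*(-331) = (2*(-5)**2)*(-331) = (2*25)*(-331) = 50*(-331) = -16550)
a(r) = -16555 (a(r) = -5 - 16550 = -16555)
a(-250) + k(l) = -16555 + 567**2 = -16555 + 321489 = 304934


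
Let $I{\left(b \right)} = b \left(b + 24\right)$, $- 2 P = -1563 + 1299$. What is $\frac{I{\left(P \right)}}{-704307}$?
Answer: $- \frac{6864}{234769} \approx -0.029237$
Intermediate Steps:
$P = 132$ ($P = - \frac{-1563 + 1299}{2} = \left(- \frac{1}{2}\right) \left(-264\right) = 132$)
$I{\left(b \right)} = b \left(24 + b\right)$
$\frac{I{\left(P \right)}}{-704307} = \frac{132 \left(24 + 132\right)}{-704307} = 132 \cdot 156 \left(- \frac{1}{704307}\right) = 20592 \left(- \frac{1}{704307}\right) = - \frac{6864}{234769}$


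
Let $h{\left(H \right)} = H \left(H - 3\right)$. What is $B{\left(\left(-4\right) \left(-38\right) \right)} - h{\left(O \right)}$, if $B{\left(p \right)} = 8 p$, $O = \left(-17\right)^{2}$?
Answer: $-81438$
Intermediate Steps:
$O = 289$
$h{\left(H \right)} = H \left(-3 + H\right)$
$B{\left(\left(-4\right) \left(-38\right) \right)} - h{\left(O \right)} = 8 \left(\left(-4\right) \left(-38\right)\right) - 289 \left(-3 + 289\right) = 8 \cdot 152 - 289 \cdot 286 = 1216 - 82654 = -81438$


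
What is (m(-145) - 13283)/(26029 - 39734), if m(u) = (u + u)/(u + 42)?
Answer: 1367859/1411615 ≈ 0.96900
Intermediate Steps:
m(u) = 2*u/(42 + u) (m(u) = (2*u)/(42 + u) = 2*u/(42 + u))
(m(-145) - 13283)/(26029 - 39734) = (2*(-145)/(42 - 145) - 13283)/(26029 - 39734) = (2*(-145)/(-103) - 13283)/(-13705) = (2*(-145)*(-1/103) - 13283)*(-1/13705) = (290/103 - 13283)*(-1/13705) = -1367859/103*(-1/13705) = 1367859/1411615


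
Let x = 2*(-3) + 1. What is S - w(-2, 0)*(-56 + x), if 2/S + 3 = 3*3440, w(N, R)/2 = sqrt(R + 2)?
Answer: 2/10317 + 122*sqrt(2) ≈ 172.53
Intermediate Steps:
w(N, R) = 2*sqrt(2 + R) (w(N, R) = 2*sqrt(R + 2) = 2*sqrt(2 + R))
x = -5 (x = -6 + 1 = -5)
S = 2/10317 (S = 2/(-3 + 3*3440) = 2/(-3 + 10320) = 2/10317 ≈ 0.00019385)
S - w(-2, 0)*(-56 + x) = 2/10317 - 2*sqrt(2 + 0)*(-56 - 5) = 2/10317 - 2*sqrt(2)*(-61) = 2/10317 - (-122)*sqrt(2) = 2/10317 + 122*sqrt(2)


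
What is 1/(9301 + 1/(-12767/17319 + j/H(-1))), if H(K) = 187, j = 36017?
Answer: 621390994/5779560873847 ≈ 0.00010752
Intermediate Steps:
1/(9301 + 1/(-12767/17319 + j/H(-1))) = 1/(9301 + 1/(-12767/17319 + 36017/187)) = 1/(9301 + 1/(621390994/3238653)) = 1/(9301 + 3238653/621390994) = 1/(5779560873847/621390994) = 621390994/5779560873847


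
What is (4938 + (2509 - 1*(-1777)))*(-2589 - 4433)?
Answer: -64770928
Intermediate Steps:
(4938 + (2509 - 1*(-1777)))*(-2589 - 4433) = (4938 + (2509 + 1777))*(-7022) = (4938 + 4286)*(-7022) = 9224*(-7022) = -64770928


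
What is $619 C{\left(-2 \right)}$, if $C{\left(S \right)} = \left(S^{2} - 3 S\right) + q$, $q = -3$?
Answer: $4333$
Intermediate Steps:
$C{\left(S \right)} = -3 + S^{2} - 3 S$ ($C{\left(S \right)} = \left(S^{2} - 3 S\right) - 3 = -3 + S^{2} - 3 S$)
$619 C{\left(-2 \right)} = 619 \left(-3 + \left(-2\right)^{2} - -6\right) = 619 \left(-3 + 4 + 6\right) = 619 \cdot 7 = 4333$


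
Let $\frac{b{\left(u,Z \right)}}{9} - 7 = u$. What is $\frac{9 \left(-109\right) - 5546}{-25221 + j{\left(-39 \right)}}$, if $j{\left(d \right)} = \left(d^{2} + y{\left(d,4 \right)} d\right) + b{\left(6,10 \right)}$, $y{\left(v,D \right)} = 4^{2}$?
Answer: $\frac{6527}{24207} \approx 0.26963$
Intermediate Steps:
$y{\left(v,D \right)} = 16$
$b{\left(u,Z \right)} = 63 + 9 u$
$j{\left(d \right)} = 117 + d^{2} + 16 d$ ($j{\left(d \right)} = \left(d^{2} + 16 d\right) + \left(63 + 9 \cdot 6\right) = \left(d^{2} + 16 d\right) + \left(63 + 54\right) = \left(d^{2} + 16 d\right) + 117 = 117 + d^{2} + 16 d$)
$\frac{9 \left(-109\right) - 5546}{-25221 + j{\left(-39 \right)}} = \frac{9 \left(-109\right) - 5546}{-25221 + \left(117 + \left(-39\right)^{2} + 16 \left(-39\right)\right)} = \frac{-981 - 5546}{-25221 + \left(117 + 1521 - 624\right)} = - \frac{6527}{-25221 + 1014} = - \frac{6527}{-24207} = \left(-6527\right) \left(- \frac{1}{24207}\right) = \frac{6527}{24207}$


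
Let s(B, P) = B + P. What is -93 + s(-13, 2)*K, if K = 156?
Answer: -1809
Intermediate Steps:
-93 + s(-13, 2)*K = -93 + (-13 + 2)*156 = -93 - 11*156 = -93 - 1716 = -1809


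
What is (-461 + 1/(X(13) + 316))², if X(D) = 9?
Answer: 22447230976/105625 ≈ 2.1252e+5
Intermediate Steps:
(-461 + 1/(X(13) + 316))² = (-461 + 1/(9 + 316))² = (-461 + 1/325)² = (-149824/325)² = 22447230976/105625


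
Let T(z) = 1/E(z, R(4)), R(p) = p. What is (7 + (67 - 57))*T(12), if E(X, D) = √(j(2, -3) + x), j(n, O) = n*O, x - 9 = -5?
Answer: -17*I*√2/2 ≈ -12.021*I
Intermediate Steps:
x = 4 (x = 9 - 5 = 4)
j(n, O) = O*n
E(X, D) = I*√2 (E(X, D) = √(-3*2 + 4) = √(-6 + 4) = √(-2) = I*√2)
T(z) = -I*√2/2 (T(z) = 1/(I*√2) = -I*√2/2)
(7 + (67 - 57))*T(12) = (7 + (67 - 57))*(-I*√2/2) = (7 + 10)*(-I*√2/2) = 17*(-I*√2/2) = -17*I*√2/2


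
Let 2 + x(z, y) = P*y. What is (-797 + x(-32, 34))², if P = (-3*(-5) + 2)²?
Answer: 81486729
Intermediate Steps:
P = 289 (P = (15 + 2)² = 17² = 289)
x(z, y) = -2 + 289*y
(-797 + x(-32, 34))² = (-797 + (-2 + 289*34))² = (-797 + (-2 + 9826))² = (-797 + 9824)² = 9027² = 81486729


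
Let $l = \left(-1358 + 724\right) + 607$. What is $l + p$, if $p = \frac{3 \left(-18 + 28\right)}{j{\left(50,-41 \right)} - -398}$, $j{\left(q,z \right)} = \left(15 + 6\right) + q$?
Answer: $- \frac{12633}{469} \approx -26.936$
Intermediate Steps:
$j{\left(q,z \right)} = 21 + q$
$l = -27$ ($l = -634 + 607 = -27$)
$p = \frac{30}{469}$ ($p = \frac{3 \left(-18 + 28\right)}{\left(21 + 50\right) - -398} = \frac{3 \cdot 10}{71 + 398} = \frac{30}{469} \approx 0.063966$)
$l + p = -27 + \frac{30}{469} = - \frac{12633}{469}$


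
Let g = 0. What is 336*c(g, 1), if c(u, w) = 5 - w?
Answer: 1344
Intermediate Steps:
336*c(g, 1) = 336*(5 - 1*1) = 336*(5 - 1) = 336*4 = 1344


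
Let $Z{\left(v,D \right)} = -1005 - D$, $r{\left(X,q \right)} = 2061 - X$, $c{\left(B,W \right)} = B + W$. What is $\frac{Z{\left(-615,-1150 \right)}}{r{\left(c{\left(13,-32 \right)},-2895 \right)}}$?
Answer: $\frac{29}{416} \approx 0.069712$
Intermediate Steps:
$\frac{Z{\left(-615,-1150 \right)}}{r{\left(c{\left(13,-32 \right)},-2895 \right)}} = \frac{-1005 - -1150}{2061 - \left(13 - 32\right)} = \frac{-1005 + 1150}{2061 - -19} = \frac{145}{2061 + 19} = \frac{145}{2080} = 145 \cdot \frac{1}{2080} = \frac{29}{416}$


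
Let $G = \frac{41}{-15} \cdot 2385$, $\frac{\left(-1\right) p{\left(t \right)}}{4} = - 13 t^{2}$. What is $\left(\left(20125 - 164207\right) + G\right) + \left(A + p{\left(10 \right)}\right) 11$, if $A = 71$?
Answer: $-92620$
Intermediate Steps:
$p{\left(t \right)} = 52 t^{2}$ ($p{\left(t \right)} = - 4 \left(- 13 t^{2}\right) = 52 t^{2}$)
$G = -6519$ ($G = 41 \left(- \frac{1}{15}\right) 2385 = \left(- \frac{41}{15}\right) 2385 = -6519$)
$\left(\left(20125 - 164207\right) + G\right) + \left(A + p{\left(10 \right)}\right) 11 = \left(\left(20125 - 164207\right) - 6519\right) + \left(71 + 52 \cdot 10^{2}\right) 11 = \left(-144082 - 6519\right) + \left(71 + 52 \cdot 100\right) 11 = -150601 + \left(71 + 5200\right) 11 = -150601 + 5271 \cdot 11 = -150601 + 57981 = -92620$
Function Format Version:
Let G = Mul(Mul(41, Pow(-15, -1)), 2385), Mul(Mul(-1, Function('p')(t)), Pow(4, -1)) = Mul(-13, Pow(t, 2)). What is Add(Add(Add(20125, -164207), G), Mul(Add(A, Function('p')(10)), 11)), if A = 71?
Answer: -92620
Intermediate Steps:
Function('p')(t) = Mul(52, Pow(t, 2)) (Function('p')(t) = Mul(-4, Mul(-13, Pow(t, 2))) = Mul(52, Pow(t, 2)))
G = -6519 (G = Mul(Mul(41, Rational(-1, 15)), 2385) = Mul(Rational(-41, 15), 2385) = -6519)
Add(Add(Add(20125, -164207), G), Mul(Add(A, Function('p')(10)), 11)) = Add(Add(Add(20125, -164207), -6519), Mul(Add(71, Mul(52, Pow(10, 2))), 11)) = Add(Add(-144082, -6519), Mul(Add(71, Mul(52, 100)), 11)) = Add(-150601, Mul(Add(71, 5200), 11)) = Add(-150601, Mul(5271, 11)) = Add(-150601, 57981) = -92620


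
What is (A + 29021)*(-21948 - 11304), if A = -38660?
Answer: 320516028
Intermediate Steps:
(A + 29021)*(-21948 - 11304) = (-38660 + 29021)*(-21948 - 11304) = -9639*(-33252) = 320516028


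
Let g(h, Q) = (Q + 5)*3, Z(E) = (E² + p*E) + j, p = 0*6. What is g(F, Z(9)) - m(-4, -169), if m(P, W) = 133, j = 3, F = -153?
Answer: 134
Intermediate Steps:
p = 0
Z(E) = 3 + E² (Z(E) = (E² + 0*E) + 3 = (E² + 0) + 3 = E² + 3 = 3 + E²)
g(h, Q) = 15 + 3*Q (g(h, Q) = (5 + Q)*3 = 15 + 3*Q)
g(F, Z(9)) - m(-4, -169) = (15 + 3*(3 + 9²)) - 1*133 = (15 + 3*(3 + 81)) - 133 = (15 + 3*84) - 133 = (15 + 252) - 133 = 267 - 133 = 134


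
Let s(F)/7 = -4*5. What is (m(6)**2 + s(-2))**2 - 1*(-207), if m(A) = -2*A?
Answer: 223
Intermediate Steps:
s(F) = -140 (s(F) = 7*(-4*5) = 7*(-20) = -140)
(m(6)**2 + s(-2))**2 - 1*(-207) = ((-2*6)**2 - 140)**2 - 1*(-207) = ((-12)**2 - 140)**2 + 207 = (144 - 140)**2 + 207 = 4**2 + 207 = 16 + 207 = 223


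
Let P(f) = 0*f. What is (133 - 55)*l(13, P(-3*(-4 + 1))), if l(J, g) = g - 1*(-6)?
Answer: 468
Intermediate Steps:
P(f) = 0
l(J, g) = 6 + g (l(J, g) = g + 6 = 6 + g)
(133 - 55)*l(13, P(-3*(-4 + 1))) = (133 - 55)*(6 + 0) = 78*6 = 468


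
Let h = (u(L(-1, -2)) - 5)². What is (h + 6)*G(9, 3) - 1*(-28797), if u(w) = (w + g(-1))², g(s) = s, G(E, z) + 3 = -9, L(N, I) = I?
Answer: 28533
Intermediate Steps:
G(E, z) = -12 (G(E, z) = -3 - 9 = -12)
u(w) = (-1 + w)² (u(w) = (w - 1)² = (-1 + w)²)
h = 16 (h = ((-1 - 2)² - 5)² = ((-3)² - 5)² = (9 - 5)² = 4² = 16)
(h + 6)*G(9, 3) - 1*(-28797) = (16 + 6)*(-12) - 1*(-28797) = 22*(-12) + 28797 = -264 + 28797 = 28533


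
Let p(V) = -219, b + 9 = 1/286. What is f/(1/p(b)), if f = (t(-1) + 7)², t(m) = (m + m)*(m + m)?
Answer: -26499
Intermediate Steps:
b = -2573/286 (b = -9 + 1/286 = -2573/286 ≈ -8.9965)
t(m) = 4*m² (t(m) = (2*m)*(2*m) = 4*m²)
f = 121 (f = (4*(-1)² + 7)² = (4*1 + 7)² = (4 + 7)² = 11² = 121)
f/(1/p(b)) = 121/(1/(-219)) = 121/(-1/219) = 121*(-219) = -26499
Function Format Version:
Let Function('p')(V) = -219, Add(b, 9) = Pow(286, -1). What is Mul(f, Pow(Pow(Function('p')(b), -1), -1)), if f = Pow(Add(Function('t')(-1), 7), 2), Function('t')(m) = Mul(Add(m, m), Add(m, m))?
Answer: -26499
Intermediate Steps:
b = Rational(-2573, 286) (b = Add(-9, Pow(286, -1)) = Add(-9, Rational(1, 286)) = Rational(-2573, 286) ≈ -8.9965)
Function('t')(m) = Mul(4, Pow(m, 2)) (Function('t')(m) = Mul(Mul(2, m), Mul(2, m)) = Mul(4, Pow(m, 2)))
f = 121 (f = Pow(Add(Mul(4, Pow(-1, 2)), 7), 2) = Pow(Add(Mul(4, 1), 7), 2) = Pow(Add(4, 7), 2) = Pow(11, 2) = 121)
Mul(f, Pow(Pow(Function('p')(b), -1), -1)) = Mul(121, Pow(Pow(-219, -1), -1)) = Mul(121, Pow(Rational(-1, 219), -1)) = Mul(121, -219) = -26499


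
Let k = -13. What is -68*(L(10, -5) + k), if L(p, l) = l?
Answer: 1224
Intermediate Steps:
-68*(L(10, -5) + k) = -68*(-5 - 13) = -68*(-18) = 1224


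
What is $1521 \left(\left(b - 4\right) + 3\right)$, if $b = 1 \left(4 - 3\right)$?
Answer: $0$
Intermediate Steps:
$b = 1$ ($b = 1 \cdot 1 = 1$)
$1521 \left(\left(b - 4\right) + 3\right) = 1521 \left(\left(1 - 4\right) + 3\right) = 1521 \left(-3 + 3\right) = 1521 \cdot 0 = 0$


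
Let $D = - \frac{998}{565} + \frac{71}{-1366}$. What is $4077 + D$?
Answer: $\frac{3145184447}{771790} \approx 4075.2$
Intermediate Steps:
$D = - \frac{1403383}{771790}$ ($D = \left(-998\right) \frac{1}{565} + 71 \left(- \frac{1}{1366}\right) = - \frac{998}{565} - \frac{71}{1366} = - \frac{1403383}{771790} \approx -1.8183$)
$4077 + D = 4077 - \frac{1403383}{771790} = \frac{3145184447}{771790}$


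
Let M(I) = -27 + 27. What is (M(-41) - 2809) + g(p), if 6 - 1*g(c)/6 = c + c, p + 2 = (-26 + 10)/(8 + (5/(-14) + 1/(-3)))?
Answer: -835879/307 ≈ -2722.7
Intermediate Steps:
M(I) = 0
p = -1286/307 (p = -2 + (-26 + 10)/(8 + (5/(-14) + 1/(-3))) = -2 - 16/(8 + (5*(-1/14) + 1*(-⅓))) = -2 - 16/(8 + (-5/14 - ⅓)) = -2 - 16/(8 - 29/42) = -2 - 16/307/42 = -2 - 16*42/307 = -2 - 672/307 = -1286/307 ≈ -4.1889)
g(c) = 36 - 12*c (g(c) = 36 - 6*(c + c) = 36 - 12*c)
(M(-41) - 2809) + g(p) = (0 - 2809) + (36 - 12*(-1286/307)) = -2809 + (36 + 15432/307) = -2809 + 26484/307 = -835879/307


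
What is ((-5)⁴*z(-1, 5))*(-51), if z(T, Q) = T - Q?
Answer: 191250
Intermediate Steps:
((-5)⁴*z(-1, 5))*(-51) = ((-5)⁴*(-1 - 1*5))*(-51) = (625*(-1 - 5))*(-51) = (625*(-6))*(-51) = -3750*(-51) = 191250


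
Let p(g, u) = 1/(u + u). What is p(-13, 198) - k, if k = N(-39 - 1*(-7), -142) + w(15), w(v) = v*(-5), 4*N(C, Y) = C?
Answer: 32869/396 ≈ 83.003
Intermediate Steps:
N(C, Y) = C/4
w(v) = -5*v
p(g, u) = 1/(2*u)
k = -83 (k = (-39 - 1*(-7))/4 - 5*15 = (-39 + 7)/4 - 75 = (¼)*(-32) - 75 = -8 - 75 = -83)
p(-13, 198) - k = (½)/198 - 1*(-83) = (½)*(1/198) + 83 = 1/396 + 83 = 32869/396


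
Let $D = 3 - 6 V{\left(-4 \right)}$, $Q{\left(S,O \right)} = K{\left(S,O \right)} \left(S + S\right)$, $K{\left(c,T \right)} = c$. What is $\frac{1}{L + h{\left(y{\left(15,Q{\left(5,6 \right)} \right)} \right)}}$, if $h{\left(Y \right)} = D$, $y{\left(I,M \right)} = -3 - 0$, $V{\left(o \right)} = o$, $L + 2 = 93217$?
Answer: $\frac{1}{93242} \approx 1.0725 \cdot 10^{-5}$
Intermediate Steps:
$L = 93215$ ($L = -2 + 93217 = 93215$)
$Q{\left(S,O \right)} = 2 S^{2}$ ($Q{\left(S,O \right)} = S \left(S + S\right) = S 2 S = 2 S^{2}$)
$y{\left(I,M \right)} = -3$ ($y{\left(I,M \right)} = -3 + 0 = -3$)
$D = 27$ ($D = 3 - -24 = 3 + 24 = 27$)
$h{\left(Y \right)} = 27$
$\frac{1}{L + h{\left(y{\left(15,Q{\left(5,6 \right)} \right)} \right)}} = \frac{1}{93215 + 27} = \frac{1}{93242}$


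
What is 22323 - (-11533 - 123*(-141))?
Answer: 16513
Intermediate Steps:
22323 - (-11533 - 123*(-141)) = 22323 - (-11533 + 17343) = 22323 - 1*5810 = 22323 - 5810 = 16513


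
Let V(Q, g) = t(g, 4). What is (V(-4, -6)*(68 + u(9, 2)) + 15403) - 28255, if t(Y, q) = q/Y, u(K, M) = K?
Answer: -38710/3 ≈ -12903.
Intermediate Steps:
V(Q, g) = 4/g
(V(-4, -6)*(68 + u(9, 2)) + 15403) - 28255 = ((4/(-6))*(68 + 9) + 15403) - 28255 = ((4*(-⅙))*77 + 15403) - 28255 = (-⅔*77 + 15403) - 28255 = (-154/3 + 15403) - 28255 = 46055/3 - 28255 = -38710/3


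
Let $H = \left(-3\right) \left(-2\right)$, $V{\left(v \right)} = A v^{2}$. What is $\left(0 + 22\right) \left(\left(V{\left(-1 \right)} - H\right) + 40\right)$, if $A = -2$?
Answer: $704$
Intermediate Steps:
$V{\left(v \right)} = - 2 v^{2}$
$H = 6$
$\left(0 + 22\right) \left(\left(V{\left(-1 \right)} - H\right) + 40\right) = \left(0 + 22\right) \left(\left(- 2 \left(-1\right)^{2} - 6\right) + 40\right) = 22 \left(\left(\left(-2\right) 1 - 6\right) + 40\right) = 22 \left(\left(-2 - 6\right) + 40\right) = 22 \left(-8 + 40\right) = 22 \cdot 32 = 704$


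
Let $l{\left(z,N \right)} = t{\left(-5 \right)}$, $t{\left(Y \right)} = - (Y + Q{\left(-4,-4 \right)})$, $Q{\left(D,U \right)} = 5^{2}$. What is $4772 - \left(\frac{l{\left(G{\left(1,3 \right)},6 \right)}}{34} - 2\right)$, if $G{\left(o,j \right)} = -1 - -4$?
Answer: $\frac{81168}{17} \approx 4774.6$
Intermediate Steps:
$Q{\left(D,U \right)} = 25$
$G{\left(o,j \right)} = 3$ ($G{\left(o,j \right)} = -1 + 4 = 3$)
$t{\left(Y \right)} = -25 - Y$ ($t{\left(Y \right)} = - (Y + 25) = - (25 + Y) = -25 - Y$)
$l{\left(z,N \right)} = -20$ ($l{\left(z,N \right)} = -25 - -5 = -25 + 5 = -20$)
$4772 - \left(\frac{l{\left(G{\left(1,3 \right)},6 \right)}}{34} - 2\right) = 4772 - \left(\frac{1}{34} \left(-20\right) - 2\right) = 4772 - \left(- \frac{10}{17} - 2\right) = 4772 - - \frac{44}{17} = 4772 + \frac{44}{17} = \frac{81168}{17}$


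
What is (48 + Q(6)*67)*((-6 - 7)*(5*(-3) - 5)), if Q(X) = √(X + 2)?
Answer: 12480 + 34840*√2 ≈ 61751.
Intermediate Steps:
Q(X) = √(2 + X)
(48 + Q(6)*67)*((-6 - 7)*(5*(-3) - 5)) = (48 + √(2 + 6)*67)*((-6 - 7)*(5*(-3) - 5)) = (48 + √8*67)*(-13*(-15 - 5)) = (48 + (2*√2)*67)*(-13*(-20)) = (48 + 134*√2)*260 = 12480 + 34840*√2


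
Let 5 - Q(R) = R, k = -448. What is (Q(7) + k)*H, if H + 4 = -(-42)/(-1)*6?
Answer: 115200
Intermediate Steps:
Q(R) = 5 - R
H = -256 (H = -4 - (-42)/(-1)*6 = -4 - (-42)*(-1)*6 = -4 - 6*7*6 = -4 - 42*6 = -4 - 252 = -256)
(Q(7) + k)*H = ((5 - 1*7) - 448)*(-256) = ((5 - 7) - 448)*(-256) = (-2 - 448)*(-256) = -450*(-256) = 115200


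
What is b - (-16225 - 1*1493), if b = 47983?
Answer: 65701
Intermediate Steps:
b - (-16225 - 1*1493) = 47983 - (-16225 - 1*1493) = 47983 - (-16225 - 1493) = 47983 - 1*(-17718) = 47983 + 17718 = 65701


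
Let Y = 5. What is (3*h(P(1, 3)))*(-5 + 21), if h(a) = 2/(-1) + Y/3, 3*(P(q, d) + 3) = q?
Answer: -16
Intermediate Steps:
P(q, d) = -3 + q/3
h(a) = -1/3 (h(a) = 2/(-1) + 5/3 = 2*(-1) + 5*(1/3) = -2 + 5/3 = -1/3)
(3*h(P(1, 3)))*(-5 + 21) = (3*(-1/3))*(-5 + 21) = -1*16 = -16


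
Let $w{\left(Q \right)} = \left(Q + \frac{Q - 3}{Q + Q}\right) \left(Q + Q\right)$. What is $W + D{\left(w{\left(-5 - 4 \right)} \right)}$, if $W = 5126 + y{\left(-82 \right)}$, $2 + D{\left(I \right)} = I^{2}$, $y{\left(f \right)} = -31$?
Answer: $27593$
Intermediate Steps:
$w{\left(Q \right)} = 2 Q \left(Q + \frac{-3 + Q}{2 Q}\right)$ ($w{\left(Q \right)} = \left(Q + \frac{-3 + Q}{2 Q}\right) 2 Q = 2 Q \left(Q + \frac{-3 + Q}{2 Q}\right)$)
$D{\left(I \right)} = -2 + I^{2}$
$W = 5095$ ($W = 5126 - 31 = 5095$)
$W + D{\left(w{\left(-5 - 4 \right)} \right)} = 5095 - \left(2 - \left(-3 - 9 + 2 \left(-5 - 4\right)^{2}\right)^{2}\right) = 5095 - \left(2 - \left(-3 - 9 + 2 \left(-9\right)^{2}\right)^{2}\right) = 5095 - \left(2 - \left(-3 - 9 + 2 \cdot 81\right)^{2}\right) = 5095 - \left(2 - \left(-3 - 9 + 162\right)^{2}\right) = 5095 - \left(2 - 150^{2}\right) = 5095 + \left(-2 + 22500\right) = 5095 + 22498 = 27593$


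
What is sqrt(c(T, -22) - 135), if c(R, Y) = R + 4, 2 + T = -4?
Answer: I*sqrt(137) ≈ 11.705*I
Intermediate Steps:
T = -6 (T = -2 - 4 = -6)
c(R, Y) = 4 + R
sqrt(c(T, -22) - 135) = sqrt((4 - 6) - 135) = sqrt(-2 - 135) = sqrt(-137) = I*sqrt(137)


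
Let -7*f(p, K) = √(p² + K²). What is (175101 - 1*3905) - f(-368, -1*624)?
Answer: 171196 + 80*√82/7 ≈ 1.7130e+5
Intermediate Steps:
f(p, K) = -√(K² + p²)/7 (f(p, K) = -√(p² + K²)/7 = -√(K² + p²)/7)
(175101 - 1*3905) - f(-368, -1*624) = (175101 - 1*3905) - (-1)*√((-1*624)² + (-368)²)/7 = (175101 - 3905) - (-1)*√((-624)² + 135424)/7 = 171196 - (-1)*√(389376 + 135424)/7 = 171196 - (-1)*√524800/7 = 171196 - (-1)*80*√82/7 = 171196 - (-80)*√82/7 = 171196 + 80*√82/7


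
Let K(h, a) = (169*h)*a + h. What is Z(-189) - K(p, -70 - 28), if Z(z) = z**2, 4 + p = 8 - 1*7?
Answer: -13962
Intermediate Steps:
p = -3 (p = -4 + (8 - 1*7) = -4 + (8 - 7) = -4 + 1 = -3)
K(h, a) = h + 169*a*h (K(h, a) = 169*a*h + h = h + 169*a*h)
Z(-189) - K(p, -70 - 28) = (-189)**2 - (-3)*(1 + 169*(-70 - 28)) = 35721 - (-3)*(1 + 169*(-98)) = 35721 - (-3)*(1 - 16562) = 35721 - (-3)*(-16561) = 35721 - 1*49683 = 35721 - 49683 = -13962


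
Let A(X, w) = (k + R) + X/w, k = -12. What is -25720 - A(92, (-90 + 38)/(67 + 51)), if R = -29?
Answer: -331113/13 ≈ -25470.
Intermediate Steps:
A(X, w) = -41 + X/w (A(X, w) = (-12 - 29) + X/w = -41 + X/w)
-25720 - A(92, (-90 + 38)/(67 + 51)) = -25720 - (-41 + 92/(((-90 + 38)/(67 + 51)))) = -25720 - (-41 + 92/((-52/118))) = -25720 - (-41 + 92/((-52*1/118))) = -25720 - (-41 + 92/(-26/59)) = -25720 - (-41 + 92*(-59/26)) = -25720 - (-41 - 2714/13) = -25720 - 1*(-3247/13) = -25720 + 3247/13 = -331113/13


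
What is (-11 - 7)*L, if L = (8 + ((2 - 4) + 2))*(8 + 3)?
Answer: -1584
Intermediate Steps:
L = 88 (L = (8 + (-2 + 2))*11 = (8 + 0)*11 = 8*11 = 88)
(-11 - 7)*L = (-11 - 7)*88 = -18*88 = -1584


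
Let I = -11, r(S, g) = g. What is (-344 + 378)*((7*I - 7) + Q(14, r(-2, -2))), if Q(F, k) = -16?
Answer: -3400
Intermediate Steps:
(-344 + 378)*((7*I - 7) + Q(14, r(-2, -2))) = (-344 + 378)*((7*(-11) - 7) - 16) = 34*((-77 - 7) - 16) = 34*(-84 - 16) = 34*(-100) = -3400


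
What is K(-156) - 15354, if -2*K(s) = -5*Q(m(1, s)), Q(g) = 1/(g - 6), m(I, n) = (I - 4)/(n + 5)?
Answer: -27730079/1806 ≈ -15354.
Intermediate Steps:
m(I, n) = (-4 + I)/(5 + n)
Q(g) = 1/(-6 + g)
K(s) = 5/(2*(-6 - 3/(5 + s))) (K(s) = -(-5)/(2*(-6 + (-4 + 1)/(5 + s))) = -(-5)/(2*(-6 - 3/(5 + s))) = 5/(2*(-6 - 3/(5 + s))))
K(-156) - 15354 = 5*(-5 - 1*(-156))/(6*(11 + 2*(-156))) - 15354 = 5*(-5 + 156)/(6*(11 - 312)) - 15354 = (⅚)*151/(-301) - 15354 = (⅚)*(-1/301)*151 - 15354 = -755/1806 - 15354 = -27730079/1806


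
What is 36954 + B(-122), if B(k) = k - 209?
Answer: 36623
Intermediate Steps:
B(k) = -209 + k
36954 + B(-122) = 36954 + (-209 - 122) = 36954 - 331 = 36623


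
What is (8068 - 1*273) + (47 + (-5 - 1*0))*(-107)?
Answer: 3301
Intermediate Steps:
(8068 - 1*273) + (47 + (-5 - 1*0))*(-107) = (8068 - 273) + (47 + (-5 + 0))*(-107) = 7795 + (47 - 5)*(-107) = 7795 + 42*(-107) = 7795 - 4494 = 3301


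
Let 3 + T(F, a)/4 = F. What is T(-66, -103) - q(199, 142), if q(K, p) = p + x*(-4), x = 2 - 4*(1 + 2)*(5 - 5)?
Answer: -410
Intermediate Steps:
T(F, a) = -12 + 4*F
x = 2 (x = 2 - 12*0 = 2 - 4*0 = 2 + 0 = 2)
q(K, p) = -8 + p (q(K, p) = p + 2*(-4) = p - 8 = -8 + p)
T(-66, -103) - q(199, 142) = (-12 + 4*(-66)) - (-8 + 142) = (-12 - 264) - 1*134 = -276 - 134 = -410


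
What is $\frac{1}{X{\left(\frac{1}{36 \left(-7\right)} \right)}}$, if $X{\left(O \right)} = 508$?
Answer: $\frac{1}{508} \approx 0.0019685$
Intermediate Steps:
$\frac{1}{X{\left(\frac{1}{36 \left(-7\right)} \right)}} = \frac{1}{508}$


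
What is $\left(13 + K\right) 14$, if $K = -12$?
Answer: $14$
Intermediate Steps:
$\left(13 + K\right) 14 = \left(13 - 12\right) 14 = 1 \cdot 14 = 14$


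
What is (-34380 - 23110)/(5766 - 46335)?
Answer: 57490/40569 ≈ 1.4171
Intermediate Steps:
(-34380 - 23110)/(5766 - 46335) = -57490/(-40569) = -57490*(-1/40569) = 57490/40569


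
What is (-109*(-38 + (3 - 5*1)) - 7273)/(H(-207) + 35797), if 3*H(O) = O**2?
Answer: -2913/50080 ≈ -0.058167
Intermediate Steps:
H(O) = O**2/3
(-109*(-38 + (3 - 5*1)) - 7273)/(H(-207) + 35797) = (-109*(-38 + (3 - 5*1)) - 7273)/((1/3)*(-207)**2 + 35797) = (-109*(-38 + (3 - 5)) - 7273)/((1/3)*42849 + 35797) = (-109*(-38 - 2) - 7273)/(14283 + 35797) = (-109*(-40) - 7273)/50080 = (4360 - 7273)*(1/50080) = -2913*1/50080 = -2913/50080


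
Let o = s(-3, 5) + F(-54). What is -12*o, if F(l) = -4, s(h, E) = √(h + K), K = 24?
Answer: 48 - 12*√21 ≈ -6.9909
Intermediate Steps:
s(h, E) = √(24 + h) (s(h, E) = √(h + 24) = √(24 + h))
o = -4 + √21 (o = √(24 - 3) - 4 = √21 - 4 = -4 + √21 ≈ 0.58258)
-12*o = -12*(-4 + √21) = 48 - 12*√21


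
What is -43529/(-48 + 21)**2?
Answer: -43529/729 ≈ -59.711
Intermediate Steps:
-43529/(-48 + 21)**2 = -43529/((-27)**2) = -43529/729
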